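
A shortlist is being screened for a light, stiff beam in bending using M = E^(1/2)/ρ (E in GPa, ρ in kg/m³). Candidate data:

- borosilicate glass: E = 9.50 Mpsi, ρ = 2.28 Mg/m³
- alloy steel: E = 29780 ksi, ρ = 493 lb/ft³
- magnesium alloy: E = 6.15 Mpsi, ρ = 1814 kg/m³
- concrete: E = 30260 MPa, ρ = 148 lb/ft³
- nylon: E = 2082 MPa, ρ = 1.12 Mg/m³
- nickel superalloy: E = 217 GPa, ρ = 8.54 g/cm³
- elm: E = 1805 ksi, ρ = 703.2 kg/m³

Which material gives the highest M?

In SI units:
  borosilicate glass: E = 65.50 GPa, ρ = 2280 kg/m³
  alloy steel: E = 205.3 GPa, ρ = 7897 kg/m³
  magnesium alloy: E = 42.40 GPa, ρ = 1814 kg/m³
  concrete: E = 30.26 GPa, ρ = 2371 kg/m³
  nylon: E = 2.082 GPa, ρ = 1120 kg/m³
  nickel superalloy: E = 217.0 GPa, ρ = 8540 kg/m³
  elm: E = 12.45 GPa, ρ = 703.2 kg/m³
  elm: M = 5.02×10⁻³
  magnesium alloy: M = 3.59×10⁻³
  borosilicate glass: M = 3.55×10⁻³
  concrete: M = 2.32×10⁻³
  alloy steel: M = 1.81×10⁻³
  nickel superalloy: M = 1.72×10⁻³
  nylon: M = 1.29×10⁻³
The maximum is for elm.

elm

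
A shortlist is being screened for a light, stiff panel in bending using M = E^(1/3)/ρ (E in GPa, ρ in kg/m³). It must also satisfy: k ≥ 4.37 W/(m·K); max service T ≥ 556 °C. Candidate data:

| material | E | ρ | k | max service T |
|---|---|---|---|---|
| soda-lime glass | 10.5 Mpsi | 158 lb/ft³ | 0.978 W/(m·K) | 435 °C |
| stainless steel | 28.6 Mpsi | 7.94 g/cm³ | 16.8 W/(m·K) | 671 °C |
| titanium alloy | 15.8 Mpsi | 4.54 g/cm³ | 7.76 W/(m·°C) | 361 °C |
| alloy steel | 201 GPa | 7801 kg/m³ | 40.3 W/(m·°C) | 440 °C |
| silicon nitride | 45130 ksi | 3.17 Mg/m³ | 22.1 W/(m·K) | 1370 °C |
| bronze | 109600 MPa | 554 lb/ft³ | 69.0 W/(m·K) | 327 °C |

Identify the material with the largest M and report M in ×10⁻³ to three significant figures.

Screen on constraints: k ≥ 4.37 W/(m·K); max service T ≥ 556 °C. Survivors: stainless steel, silicon nitride.
In SI units:
  stainless steel: E = 197.2 GPa, ρ = 7940 kg/m³
  silicon nitride: E = 311.2 GPa, ρ = 3170 kg/m³
  silicon nitride: M = 2.14×10⁻³
  stainless steel: M = 0.733×10⁻³
The maximum is for silicon nitride.

silicon nitride, M = 2.14×10⁻³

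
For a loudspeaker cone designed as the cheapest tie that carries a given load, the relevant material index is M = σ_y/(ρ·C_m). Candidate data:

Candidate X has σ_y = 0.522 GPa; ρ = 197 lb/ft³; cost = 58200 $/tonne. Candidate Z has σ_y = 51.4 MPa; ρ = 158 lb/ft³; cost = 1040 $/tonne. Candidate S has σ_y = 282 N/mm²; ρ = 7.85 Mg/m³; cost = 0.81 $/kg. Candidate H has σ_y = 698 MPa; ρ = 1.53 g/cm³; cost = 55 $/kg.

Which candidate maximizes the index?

Putting every candidate on a common basis:
  candidate X: σ_y = 522.0 MPa, ρ = 3156 kg/m³, cost = 58.20 $/kg
  candidate Z: σ_y = 51.40 MPa, ρ = 2531 kg/m³, cost = 1.040 $/kg
  candidate S: σ_y = 282.0 MPa, ρ = 7850 kg/m³, cost = 0.8100 $/kg
  candidate H: σ_y = 698.0 MPa, ρ = 1530 kg/m³, cost = 55.00 $/kg
  candidate S: M = 44.4 kN·m per $
  candidate Z: M = 19.5 kN·m per $
  candidate H: M = 8.29 kN·m per $
  candidate X: M = 2.84 kN·m per $
Candidate S ranks first.

candidate S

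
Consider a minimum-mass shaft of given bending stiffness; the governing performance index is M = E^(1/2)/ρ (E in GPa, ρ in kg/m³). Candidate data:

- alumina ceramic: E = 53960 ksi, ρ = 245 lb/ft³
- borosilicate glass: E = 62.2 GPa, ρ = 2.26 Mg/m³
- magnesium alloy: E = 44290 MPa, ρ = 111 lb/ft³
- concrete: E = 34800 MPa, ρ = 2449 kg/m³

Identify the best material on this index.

Normalizing units and computing the index:
  alumina ceramic: E = 372.0 GPa, ρ = 3925 kg/m³
  borosilicate glass: E = 62.20 GPa, ρ = 2260 kg/m³
  magnesium alloy: E = 44.29 GPa, ρ = 1778 kg/m³
  concrete: E = 34.80 GPa, ρ = 2449 kg/m³
  alumina ceramic: M = 4.91×10⁻³
  magnesium alloy: M = 3.74×10⁻³
  borosilicate glass: M = 3.49×10⁻³
  concrete: M = 2.41×10⁻³
Alumina ceramic has the largest M.

alumina ceramic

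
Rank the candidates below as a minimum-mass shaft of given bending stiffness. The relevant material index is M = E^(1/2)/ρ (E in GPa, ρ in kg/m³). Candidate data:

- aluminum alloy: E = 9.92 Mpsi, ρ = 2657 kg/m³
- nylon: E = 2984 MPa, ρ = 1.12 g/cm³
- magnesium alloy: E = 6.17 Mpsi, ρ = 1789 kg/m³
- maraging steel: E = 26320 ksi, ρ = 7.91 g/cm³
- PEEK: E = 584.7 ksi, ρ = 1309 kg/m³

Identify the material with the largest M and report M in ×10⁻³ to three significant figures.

magnesium alloy, M = 3.65×10⁻³

Convert each candidate to consistent units, then evaluate M:
  aluminum alloy: E = 68.40 GPa, ρ = 2657 kg/m³
  nylon: E = 2.984 GPa, ρ = 1120 kg/m³
  magnesium alloy: E = 42.54 GPa, ρ = 1789 kg/m³
  maraging steel: E = 181.5 GPa, ρ = 7910 kg/m³
  PEEK: E = 4.031 GPa, ρ = 1309 kg/m³
  magnesium alloy: M = 3.65×10⁻³
  aluminum alloy: M = 3.11×10⁻³
  maraging steel: M = 1.70×10⁻³
  nylon: M = 1.54×10⁻³
  PEEK: M = 1.53×10⁻³
Magnesium alloy has the largest M.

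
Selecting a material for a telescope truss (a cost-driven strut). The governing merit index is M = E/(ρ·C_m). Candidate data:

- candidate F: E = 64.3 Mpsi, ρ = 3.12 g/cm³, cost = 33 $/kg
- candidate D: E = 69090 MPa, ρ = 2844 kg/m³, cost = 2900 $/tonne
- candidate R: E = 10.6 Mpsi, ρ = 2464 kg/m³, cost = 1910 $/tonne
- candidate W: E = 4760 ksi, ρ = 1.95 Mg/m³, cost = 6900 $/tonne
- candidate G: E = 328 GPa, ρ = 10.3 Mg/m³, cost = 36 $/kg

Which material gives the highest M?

candidate R

After converting to SI:
  candidate F: E = 443.3 GPa, ρ = 3120 kg/m³, cost = 33.00 $/kg
  candidate D: E = 69.09 GPa, ρ = 2844 kg/m³, cost = 2.900 $/kg
  candidate R: E = 73.08 GPa, ρ = 2464 kg/m³, cost = 1.910 $/kg
  candidate W: E = 32.82 GPa, ρ = 1950 kg/m³, cost = 6.900 $/kg
  candidate G: E = 328.0 GPa, ρ = 10300 kg/m³, cost = 36.00 $/kg
  candidate R: M = 15.5 MN·m per $
  candidate D: M = 8.38 MN·m per $
  candidate F: M = 4.31 MN·m per $
  candidate W: M = 2.44 MN·m per $
  candidate G: M = 0.885 MN·m per $
The maximum is for candidate R.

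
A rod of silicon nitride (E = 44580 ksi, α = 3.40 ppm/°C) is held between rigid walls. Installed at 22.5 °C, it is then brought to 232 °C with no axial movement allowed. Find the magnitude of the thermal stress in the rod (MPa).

E = 44580 ksi = 307.4 GPa.
ΔT = 209.5 K. Constrained thermal stress σ = E·α·ΔT = 307.4×10³ MPa × 3.40×10⁻⁶ × 209.5 = 219 MPa (compressive).

219 MPa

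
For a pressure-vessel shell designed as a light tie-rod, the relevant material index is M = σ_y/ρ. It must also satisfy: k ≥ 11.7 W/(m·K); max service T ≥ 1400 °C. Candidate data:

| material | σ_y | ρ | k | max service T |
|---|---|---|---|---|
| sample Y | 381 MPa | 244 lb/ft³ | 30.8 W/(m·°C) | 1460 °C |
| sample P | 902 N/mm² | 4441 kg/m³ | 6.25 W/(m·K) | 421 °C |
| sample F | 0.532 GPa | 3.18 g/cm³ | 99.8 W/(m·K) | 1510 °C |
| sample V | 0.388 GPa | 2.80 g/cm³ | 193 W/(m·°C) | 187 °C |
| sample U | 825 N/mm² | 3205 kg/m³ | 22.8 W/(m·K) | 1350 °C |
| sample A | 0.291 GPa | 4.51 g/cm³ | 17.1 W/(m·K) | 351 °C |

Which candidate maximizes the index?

Screen on constraints: k ≥ 11.7 W/(m·K); max service T ≥ 1400 °C. Survivors: sample Y, sample F.
Normalizing units and computing the index:
  sample Y: σ_y = 381.0 MPa, ρ = 3909 kg/m³
  sample F: σ_y = 532.0 MPa, ρ = 3180 kg/m³
  sample F: M = 167 kN·m/kg
  sample Y: M = 97.5 kN·m/kg
The maximum is for sample F.

sample F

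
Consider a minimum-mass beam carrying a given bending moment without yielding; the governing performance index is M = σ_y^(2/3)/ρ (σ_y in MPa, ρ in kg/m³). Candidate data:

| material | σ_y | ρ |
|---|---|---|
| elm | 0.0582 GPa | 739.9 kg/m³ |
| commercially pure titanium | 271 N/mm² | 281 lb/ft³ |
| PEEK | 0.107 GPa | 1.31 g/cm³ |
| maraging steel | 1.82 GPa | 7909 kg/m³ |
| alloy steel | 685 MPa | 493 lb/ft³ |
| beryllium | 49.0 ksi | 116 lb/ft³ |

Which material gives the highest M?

Putting every candidate on a common basis:
  elm: σ_y = 58.20 MPa, ρ = 739.9 kg/m³
  commercially pure titanium: σ_y = 271.0 MPa, ρ = 4501 kg/m³
  PEEK: σ_y = 107.0 MPa, ρ = 1310 kg/m³
  maraging steel: σ_y = 1820 MPa, ρ = 7909 kg/m³
  alloy steel: σ_y = 685.0 MPa, ρ = 7897 kg/m³
  beryllium: σ_y = 337.8 MPa, ρ = 1858 kg/m³
  beryllium: M = 26.1×10⁻³
  elm: M = 20.3×10⁻³
  maraging steel: M = 18.8×10⁻³
  PEEK: M = 17.2×10⁻³
  alloy steel: M = 9.84×10⁻³
  commercially pure titanium: M = 9.30×10⁻³
The maximum is for beryllium.

beryllium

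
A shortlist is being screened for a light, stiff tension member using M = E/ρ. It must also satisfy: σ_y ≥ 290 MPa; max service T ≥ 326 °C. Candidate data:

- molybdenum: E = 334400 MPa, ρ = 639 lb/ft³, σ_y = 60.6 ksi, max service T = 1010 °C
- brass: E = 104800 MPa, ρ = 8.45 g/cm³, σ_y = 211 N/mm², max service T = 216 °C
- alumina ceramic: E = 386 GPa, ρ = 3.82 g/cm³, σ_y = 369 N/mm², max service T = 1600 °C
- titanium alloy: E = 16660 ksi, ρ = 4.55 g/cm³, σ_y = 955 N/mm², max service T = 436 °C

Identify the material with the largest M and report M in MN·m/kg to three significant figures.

alumina ceramic, M = 101 MN·m/kg

Screen on constraints: σ_y ≥ 290 MPa; max service T ≥ 326 °C. Survivors: molybdenum, alumina ceramic, titanium alloy.
After converting to SI:
  molybdenum: E = 334.4 GPa, ρ = 10240 kg/m³
  alumina ceramic: E = 386.0 GPa, ρ = 3820 kg/m³
  titanium alloy: E = 114.9 GPa, ρ = 4550 kg/m³
  alumina ceramic: M = 101 MN·m/kg
  molybdenum: M = 32.7 MN·m/kg
  titanium alloy: M = 25.2 MN·m/kg
Alumina ceramic has the largest M.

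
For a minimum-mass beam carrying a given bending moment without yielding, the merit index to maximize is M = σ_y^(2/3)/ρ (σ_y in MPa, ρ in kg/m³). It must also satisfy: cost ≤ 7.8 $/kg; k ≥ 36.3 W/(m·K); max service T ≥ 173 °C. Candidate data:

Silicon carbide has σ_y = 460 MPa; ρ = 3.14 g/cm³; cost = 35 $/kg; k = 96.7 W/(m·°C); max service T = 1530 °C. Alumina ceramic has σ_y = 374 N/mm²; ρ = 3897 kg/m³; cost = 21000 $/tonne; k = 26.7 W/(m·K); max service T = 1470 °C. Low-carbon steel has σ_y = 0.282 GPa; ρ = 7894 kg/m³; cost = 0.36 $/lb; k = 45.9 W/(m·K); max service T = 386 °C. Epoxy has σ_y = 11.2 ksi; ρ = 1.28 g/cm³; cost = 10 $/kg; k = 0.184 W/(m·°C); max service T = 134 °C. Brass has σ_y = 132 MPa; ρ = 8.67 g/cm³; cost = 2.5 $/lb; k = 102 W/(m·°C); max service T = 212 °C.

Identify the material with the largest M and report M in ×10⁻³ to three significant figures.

Screen on constraints: cost ≤ 7.8 $/kg; k ≥ 36.3 W/(m·K); max service T ≥ 173 °C. Survivors: low-carbon steel, brass.
Putting every candidate on a common basis:
  low-carbon steel: σ_y = 282.0 MPa, ρ = 7894 kg/m³
  brass: σ_y = 132.0 MPa, ρ = 8670 kg/m³
  low-carbon steel: M = 5.45×10⁻³
  brass: M = 2.99×10⁻³
Low-carbon steel ranks first.

low-carbon steel, M = 5.45×10⁻³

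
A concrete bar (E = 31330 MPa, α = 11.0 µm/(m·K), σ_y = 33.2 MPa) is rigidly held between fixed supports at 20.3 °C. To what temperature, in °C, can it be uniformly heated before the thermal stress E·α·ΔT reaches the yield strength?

117 °C

E = 31330 MPa = 31.33 GPa.
E·α·ΔT = 33.20 MPa ⇒ ΔT = 33.20 / (31.33×10³ × 11.0×10⁻⁶) = 96.34 K.
T = 20.3 + 96.34 = 116.6 °C.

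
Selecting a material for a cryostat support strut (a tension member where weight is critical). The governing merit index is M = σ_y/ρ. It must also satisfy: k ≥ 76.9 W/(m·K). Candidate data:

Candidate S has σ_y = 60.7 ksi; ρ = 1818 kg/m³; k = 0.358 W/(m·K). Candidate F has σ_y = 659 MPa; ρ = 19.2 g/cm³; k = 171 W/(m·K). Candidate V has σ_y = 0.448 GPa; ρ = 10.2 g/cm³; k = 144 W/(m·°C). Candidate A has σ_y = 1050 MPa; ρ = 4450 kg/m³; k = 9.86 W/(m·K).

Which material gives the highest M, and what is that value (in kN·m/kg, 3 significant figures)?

Screen on constraints: k ≥ 76.9 W/(m·K). Survivors: candidate F, candidate V.
Convert each candidate to consistent units, then evaluate M:
  candidate F: σ_y = 659.0 MPa, ρ = 19200 kg/m³
  candidate V: σ_y = 448.0 MPa, ρ = 10200 kg/m³
  candidate V: M = 43.9 kN·m/kg
  candidate F: M = 34.3 kN·m/kg
The maximum is for candidate V.

candidate V, M = 43.9 kN·m/kg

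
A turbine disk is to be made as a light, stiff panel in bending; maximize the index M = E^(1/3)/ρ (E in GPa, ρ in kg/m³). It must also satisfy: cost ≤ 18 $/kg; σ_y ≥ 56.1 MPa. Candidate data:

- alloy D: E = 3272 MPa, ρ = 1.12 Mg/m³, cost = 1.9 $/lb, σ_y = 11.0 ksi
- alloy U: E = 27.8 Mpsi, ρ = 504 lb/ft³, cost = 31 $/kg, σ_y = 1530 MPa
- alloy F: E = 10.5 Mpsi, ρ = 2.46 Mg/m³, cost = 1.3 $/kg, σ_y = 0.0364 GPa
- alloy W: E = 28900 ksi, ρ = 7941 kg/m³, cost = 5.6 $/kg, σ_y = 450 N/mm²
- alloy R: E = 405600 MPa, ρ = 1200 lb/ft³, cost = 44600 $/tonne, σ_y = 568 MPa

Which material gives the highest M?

alloy D

Screen on constraints: cost ≤ 18 $/kg; σ_y ≥ 56.1 MPa. Survivors: alloy D, alloy W.
After converting to SI:
  alloy D: E = 3.272 GPa, ρ = 1120 kg/m³
  alloy W: E = 199.3 GPa, ρ = 7941 kg/m³
  alloy D: M = 1.33×10⁻³
  alloy W: M = 0.736×10⁻³
The maximum is for alloy D.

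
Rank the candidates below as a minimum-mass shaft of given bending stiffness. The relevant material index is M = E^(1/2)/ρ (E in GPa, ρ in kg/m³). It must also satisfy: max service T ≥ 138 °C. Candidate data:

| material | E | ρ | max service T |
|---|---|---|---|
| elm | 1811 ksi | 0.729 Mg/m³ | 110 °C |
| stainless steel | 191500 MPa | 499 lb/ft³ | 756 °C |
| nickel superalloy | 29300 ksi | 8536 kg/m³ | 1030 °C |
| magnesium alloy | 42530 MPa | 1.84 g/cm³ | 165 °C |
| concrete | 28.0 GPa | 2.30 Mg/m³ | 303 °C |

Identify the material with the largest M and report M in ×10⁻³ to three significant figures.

magnesium alloy, M = 3.54×10⁻³

Screen on constraints: max service T ≥ 138 °C. Survivors: stainless steel, nickel superalloy, magnesium alloy, concrete.
Putting every candidate on a common basis:
  stainless steel: E = 191.5 GPa, ρ = 7993 kg/m³
  nickel superalloy: E = 202.0 GPa, ρ = 8536 kg/m³
  magnesium alloy: E = 42.53 GPa, ρ = 1840 kg/m³
  concrete: E = 28.00 GPa, ρ = 2300 kg/m³
  magnesium alloy: M = 3.54×10⁻³
  concrete: M = 2.30×10⁻³
  stainless steel: M = 1.73×10⁻³
  nickel superalloy: M = 1.67×10⁻³
Magnesium alloy ranks first.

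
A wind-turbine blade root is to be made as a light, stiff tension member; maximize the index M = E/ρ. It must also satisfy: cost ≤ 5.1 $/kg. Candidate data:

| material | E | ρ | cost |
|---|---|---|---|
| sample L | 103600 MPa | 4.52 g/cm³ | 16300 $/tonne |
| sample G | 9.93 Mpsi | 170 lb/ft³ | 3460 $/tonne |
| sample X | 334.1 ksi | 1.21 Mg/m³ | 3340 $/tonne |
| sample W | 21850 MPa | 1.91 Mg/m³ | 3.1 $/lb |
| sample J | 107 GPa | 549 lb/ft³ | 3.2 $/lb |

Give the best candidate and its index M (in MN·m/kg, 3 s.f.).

sample G, M = 25.1 MN·m/kg

Screen on constraints: cost ≤ 5.1 $/kg. Survivors: sample G, sample X.
Convert each candidate to consistent units, then evaluate M:
  sample G: E = 68.46 GPa, ρ = 2723 kg/m³
  sample X: E = 2.304 GPa, ρ = 1210 kg/m³
  sample G: M = 25.1 MN·m/kg
  sample X: M = 1.90 MN·m/kg
Sample G has the largest M.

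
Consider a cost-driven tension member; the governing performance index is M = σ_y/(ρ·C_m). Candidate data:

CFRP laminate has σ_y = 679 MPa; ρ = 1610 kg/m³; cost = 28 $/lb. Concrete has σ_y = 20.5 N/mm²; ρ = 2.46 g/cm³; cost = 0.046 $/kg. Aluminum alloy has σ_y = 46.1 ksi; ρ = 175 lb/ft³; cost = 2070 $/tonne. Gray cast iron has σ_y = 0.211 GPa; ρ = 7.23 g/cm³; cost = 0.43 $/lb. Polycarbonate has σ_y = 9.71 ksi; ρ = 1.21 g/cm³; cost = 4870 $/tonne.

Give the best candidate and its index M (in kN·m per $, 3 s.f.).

Convert each candidate to consistent units, then evaluate M:
  CFRP laminate: σ_y = 679.0 MPa, ρ = 1610 kg/m³, cost = 61.73 $/kg
  concrete: σ_y = 20.50 MPa, ρ = 2460 kg/m³, cost = 0.04600 $/kg
  aluminum alloy: σ_y = 317.8 MPa, ρ = 2803 kg/m³, cost = 2.070 $/kg
  gray cast iron: σ_y = 211.0 MPa, ρ = 7230 kg/m³, cost = 0.9480 $/kg
  polycarbonate: σ_y = 66.95 MPa, ρ = 1210 kg/m³, cost = 4.870 $/kg
  concrete: M = 181 kN·m per $
  aluminum alloy: M = 54.8 kN·m per $
  gray cast iron: M = 30.8 kN·m per $
  polycarbonate: M = 11.4 kN·m per $
  CFRP laminate: M = 6.83 kN·m per $
The maximum is for concrete.

concrete, M = 181 kN·m per $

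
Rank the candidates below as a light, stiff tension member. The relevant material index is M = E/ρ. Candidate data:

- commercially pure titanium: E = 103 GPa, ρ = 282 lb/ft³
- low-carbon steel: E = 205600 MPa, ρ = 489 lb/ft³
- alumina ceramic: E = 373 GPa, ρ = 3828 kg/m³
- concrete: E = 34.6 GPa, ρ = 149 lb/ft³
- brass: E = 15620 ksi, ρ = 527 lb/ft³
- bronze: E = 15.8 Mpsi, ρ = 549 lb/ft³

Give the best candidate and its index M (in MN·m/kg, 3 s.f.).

Putting every candidate on a common basis:
  commercially pure titanium: E = 103.0 GPa, ρ = 4517 kg/m³
  low-carbon steel: E = 205.6 GPa, ρ = 7833 kg/m³
  alumina ceramic: E = 373.0 GPa, ρ = 3828 kg/m³
  concrete: E = 34.60 GPa, ρ = 2387 kg/m³
  brass: E = 107.7 GPa, ρ = 8442 kg/m³
  bronze: E = 108.9 GPa, ρ = 8794 kg/m³
  alumina ceramic: M = 97.4 MN·m/kg
  low-carbon steel: M = 26.2 MN·m/kg
  commercially pure titanium: M = 22.8 MN·m/kg
  concrete: M = 14.5 MN·m/kg
  brass: M = 12.8 MN·m/kg
  bronze: M = 12.4 MN·m/kg
The maximum is for alumina ceramic.

alumina ceramic, M = 97.4 MN·m/kg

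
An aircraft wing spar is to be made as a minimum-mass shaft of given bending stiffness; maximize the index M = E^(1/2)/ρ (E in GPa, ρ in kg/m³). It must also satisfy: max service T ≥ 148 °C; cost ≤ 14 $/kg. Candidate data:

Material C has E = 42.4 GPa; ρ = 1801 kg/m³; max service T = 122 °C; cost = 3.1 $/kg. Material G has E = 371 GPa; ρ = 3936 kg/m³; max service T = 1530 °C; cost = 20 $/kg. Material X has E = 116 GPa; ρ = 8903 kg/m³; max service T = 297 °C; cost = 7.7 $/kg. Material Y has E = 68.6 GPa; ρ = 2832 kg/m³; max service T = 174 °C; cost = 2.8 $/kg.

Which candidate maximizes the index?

Screen on constraints: max service T ≥ 148 °C; cost ≤ 14 $/kg. Survivors: material X, material Y.
Per-candidate index values:
  material Y: M = 2.92×10⁻³
  material X: M = 1.21×10⁻³
The maximum is for material Y.

material Y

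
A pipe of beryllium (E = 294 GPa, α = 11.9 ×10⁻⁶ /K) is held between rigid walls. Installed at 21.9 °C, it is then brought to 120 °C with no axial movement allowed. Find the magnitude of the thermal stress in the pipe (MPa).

343 MPa

ΔT = 98.10 K. Constrained thermal stress σ = E·α·ΔT = 294.0×10³ MPa × 11.9×10⁻⁶ × 98.10 = 343 MPa (compressive).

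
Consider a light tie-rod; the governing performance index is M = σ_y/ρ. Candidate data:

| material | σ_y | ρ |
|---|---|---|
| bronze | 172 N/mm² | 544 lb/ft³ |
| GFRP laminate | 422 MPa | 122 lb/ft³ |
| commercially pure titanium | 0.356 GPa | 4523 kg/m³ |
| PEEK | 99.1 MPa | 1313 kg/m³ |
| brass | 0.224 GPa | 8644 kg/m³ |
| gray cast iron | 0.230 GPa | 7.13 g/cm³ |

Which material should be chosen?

GFRP laminate

In SI units:
  bronze: σ_y = 172.0 MPa, ρ = 8714 kg/m³
  GFRP laminate: σ_y = 422.0 MPa, ρ = 1954 kg/m³
  commercially pure titanium: σ_y = 356.0 MPa, ρ = 4523 kg/m³
  PEEK: σ_y = 99.10 MPa, ρ = 1313 kg/m³
  brass: σ_y = 224.0 MPa, ρ = 8644 kg/m³
  gray cast iron: σ_y = 230.0 MPa, ρ = 7130 kg/m³
  GFRP laminate: M = 216 kN·m/kg
  commercially pure titanium: M = 78.7 kN·m/kg
  PEEK: M = 75.5 kN·m/kg
  gray cast iron: M = 32.3 kN·m/kg
  brass: M = 25.9 kN·m/kg
  bronze: M = 19.7 kN·m/kg
GFRP laminate ranks first.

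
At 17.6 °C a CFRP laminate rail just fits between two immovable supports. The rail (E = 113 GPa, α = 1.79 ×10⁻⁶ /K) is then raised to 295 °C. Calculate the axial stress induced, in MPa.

56.1 MPa

ΔT = 277.4 K. Constrained thermal stress σ = E·α·ΔT = 113.0×10³ MPa × 1.79×10⁻⁶ × 277.4 = 56.1 MPa (compressive).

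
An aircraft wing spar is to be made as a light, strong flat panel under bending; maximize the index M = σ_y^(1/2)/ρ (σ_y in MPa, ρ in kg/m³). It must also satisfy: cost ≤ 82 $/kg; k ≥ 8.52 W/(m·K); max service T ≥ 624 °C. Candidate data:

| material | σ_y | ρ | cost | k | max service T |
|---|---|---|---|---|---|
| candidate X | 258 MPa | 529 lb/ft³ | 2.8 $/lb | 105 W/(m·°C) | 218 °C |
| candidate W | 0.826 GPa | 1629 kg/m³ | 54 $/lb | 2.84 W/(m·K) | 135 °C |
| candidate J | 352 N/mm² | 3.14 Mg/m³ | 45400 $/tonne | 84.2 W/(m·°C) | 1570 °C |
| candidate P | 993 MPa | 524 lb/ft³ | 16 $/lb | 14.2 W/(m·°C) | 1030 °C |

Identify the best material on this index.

candidate J

Screen on constraints: cost ≤ 82 $/kg; k ≥ 8.52 W/(m·K); max service T ≥ 624 °C. Survivors: candidate J, candidate P.
Putting every candidate on a common basis:
  candidate J: σ_y = 352.0 MPa, ρ = 3140 kg/m³
  candidate P: σ_y = 993.0 MPa, ρ = 8394 kg/m³
  candidate J: M = 5.98×10⁻³
  candidate P: M = 3.75×10⁻³
Highest index: candidate J.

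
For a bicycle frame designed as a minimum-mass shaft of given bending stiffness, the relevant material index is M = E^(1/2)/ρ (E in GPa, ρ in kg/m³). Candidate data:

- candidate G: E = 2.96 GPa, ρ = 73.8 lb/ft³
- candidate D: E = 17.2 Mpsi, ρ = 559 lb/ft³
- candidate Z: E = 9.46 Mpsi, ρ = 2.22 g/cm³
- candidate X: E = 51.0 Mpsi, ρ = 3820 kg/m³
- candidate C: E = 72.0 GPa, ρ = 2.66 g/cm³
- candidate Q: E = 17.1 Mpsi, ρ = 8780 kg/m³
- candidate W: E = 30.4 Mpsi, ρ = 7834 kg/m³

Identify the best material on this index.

candidate X

Convert each candidate to consistent units, then evaluate M:
  candidate G: E = 2.960 GPa, ρ = 1182 kg/m³
  candidate D: E = 118.6 GPa, ρ = 8954 kg/m³
  candidate Z: E = 65.22 GPa, ρ = 2220 kg/m³
  candidate X: E = 351.6 GPa, ρ = 3820 kg/m³
  candidate C: E = 72.00 GPa, ρ = 2660 kg/m³
  candidate Q: E = 117.9 GPa, ρ = 8780 kg/m³
  candidate W: E = 209.6 GPa, ρ = 7834 kg/m³
  candidate X: M = 4.91×10⁻³
  candidate Z: M = 3.64×10⁻³
  candidate C: M = 3.19×10⁻³
  candidate W: M = 1.85×10⁻³
  candidate G: M = 1.46×10⁻³
  candidate Q: M = 1.24×10⁻³
  candidate D: M = 1.22×10⁻³
Candidate X has the largest M.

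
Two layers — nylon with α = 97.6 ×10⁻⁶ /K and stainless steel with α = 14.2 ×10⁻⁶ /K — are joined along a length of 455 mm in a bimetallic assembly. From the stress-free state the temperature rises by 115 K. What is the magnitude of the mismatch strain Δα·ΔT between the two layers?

Δα = |97.6 − 14.2|×10⁻⁶/K = 83.4×10⁻⁶/K.
Mismatch strain = Δα·ΔT = 83.4×10⁻⁶ × 115.0 = 9.59×10⁻³.

9.59×10⁻³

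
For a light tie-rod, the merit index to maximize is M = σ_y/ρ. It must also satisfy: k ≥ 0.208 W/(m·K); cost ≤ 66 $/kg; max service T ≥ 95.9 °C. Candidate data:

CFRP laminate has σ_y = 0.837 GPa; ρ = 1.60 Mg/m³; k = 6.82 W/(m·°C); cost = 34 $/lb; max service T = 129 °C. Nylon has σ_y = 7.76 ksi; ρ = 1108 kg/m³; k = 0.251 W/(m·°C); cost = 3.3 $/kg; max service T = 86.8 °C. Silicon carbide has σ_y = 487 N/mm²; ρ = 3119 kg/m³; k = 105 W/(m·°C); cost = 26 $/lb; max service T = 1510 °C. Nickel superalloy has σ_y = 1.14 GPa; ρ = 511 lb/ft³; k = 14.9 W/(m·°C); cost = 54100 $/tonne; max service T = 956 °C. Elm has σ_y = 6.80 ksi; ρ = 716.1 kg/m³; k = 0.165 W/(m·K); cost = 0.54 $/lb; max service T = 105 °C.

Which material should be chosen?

silicon carbide

Screen on constraints: k ≥ 0.208 W/(m·K); cost ≤ 66 $/kg; max service T ≥ 95.9 °C. Survivors: silicon carbide, nickel superalloy.
In SI units:
  silicon carbide: σ_y = 487.0 MPa, ρ = 3119 kg/m³
  nickel superalloy: σ_y = 1140 MPa, ρ = 8185 kg/m³
  silicon carbide: M = 156 kN·m/kg
  nickel superalloy: M = 139 kN·m/kg
Silicon carbide ranks first.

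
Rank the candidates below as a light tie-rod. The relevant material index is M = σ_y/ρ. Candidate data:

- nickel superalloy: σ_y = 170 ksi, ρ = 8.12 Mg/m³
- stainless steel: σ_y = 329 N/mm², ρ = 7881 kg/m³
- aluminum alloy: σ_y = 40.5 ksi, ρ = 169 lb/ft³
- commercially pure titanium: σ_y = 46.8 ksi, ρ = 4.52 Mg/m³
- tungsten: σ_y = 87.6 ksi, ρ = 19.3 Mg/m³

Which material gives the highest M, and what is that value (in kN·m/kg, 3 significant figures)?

Putting every candidate on a common basis:
  nickel superalloy: σ_y = 1172 MPa, ρ = 8120 kg/m³
  stainless steel: σ_y = 329.0 MPa, ρ = 7881 kg/m³
  aluminum alloy: σ_y = 279.2 MPa, ρ = 2707 kg/m³
  commercially pure titanium: σ_y = 322.7 MPa, ρ = 4520 kg/m³
  tungsten: σ_y = 604.0 MPa, ρ = 19300 kg/m³
  nickel superalloy: M = 144 kN·m/kg
  aluminum alloy: M = 103 kN·m/kg
  commercially pure titanium: M = 71.4 kN·m/kg
  stainless steel: M = 41.7 kN·m/kg
  tungsten: M = 31.3 kN·m/kg
Nickel superalloy ranks first.

nickel superalloy, M = 144 kN·m/kg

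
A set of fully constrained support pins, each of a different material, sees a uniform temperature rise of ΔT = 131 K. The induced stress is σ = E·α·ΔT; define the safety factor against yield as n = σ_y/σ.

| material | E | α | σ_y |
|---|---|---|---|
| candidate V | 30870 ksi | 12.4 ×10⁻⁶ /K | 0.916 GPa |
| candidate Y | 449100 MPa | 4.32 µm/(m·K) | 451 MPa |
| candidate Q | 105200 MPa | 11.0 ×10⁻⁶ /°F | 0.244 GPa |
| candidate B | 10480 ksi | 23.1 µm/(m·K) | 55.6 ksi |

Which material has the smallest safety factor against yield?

Converting E to GPa, α to ×10⁻⁶/K, σ_y to MPa, then σ and n for each:
  candidate V: E = 212.8, α = 12.4, σ_y = 916.0 → σ = 346 MPa, n = 2.65
  candidate Y: E = 449.1, α = 4.32, σ_y = 451.0 → σ = 254 MPa, n = 1.77
  candidate Q: E = 105.2, α = 19.8, σ_y = 244.0 → σ = 273 MPa, n = 0.894
  candidate B: E = 72.26, α = 23.1, σ_y = 383.3 → σ = 219 MPa, n = 1.75
Candidate Q has the lowest safety factor, n = 0.894.

candidate Q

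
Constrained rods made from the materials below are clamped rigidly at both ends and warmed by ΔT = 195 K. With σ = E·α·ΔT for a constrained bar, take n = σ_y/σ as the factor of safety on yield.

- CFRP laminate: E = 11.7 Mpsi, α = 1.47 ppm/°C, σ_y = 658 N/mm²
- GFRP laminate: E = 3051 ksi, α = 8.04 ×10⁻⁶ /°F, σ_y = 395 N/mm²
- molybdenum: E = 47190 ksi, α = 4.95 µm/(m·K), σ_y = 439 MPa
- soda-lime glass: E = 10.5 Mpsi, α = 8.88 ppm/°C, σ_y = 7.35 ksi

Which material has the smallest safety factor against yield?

soda-lime glass

In consistent units (E in GPa, α in ×10⁻⁶/K, σ_y in MPa):
  CFRP laminate: E = 80.67, α = 1.47, σ_y = 658.0 → σ = 23.1 MPa, n = 28.5
  GFRP laminate: E = 21.04, α = 14.5, σ_y = 395.0 → σ = 59.4 MPa, n = 6.65
  molybdenum: E = 325.4, α = 4.95, σ_y = 439.0 → σ = 314 MPa, n = 1.40
  soda-lime glass: E = 72.39, α = 8.88, σ_y = 50.68 → σ = 125 MPa, n = 0.404
Soda-lime glass has the lowest safety factor, n = 0.404.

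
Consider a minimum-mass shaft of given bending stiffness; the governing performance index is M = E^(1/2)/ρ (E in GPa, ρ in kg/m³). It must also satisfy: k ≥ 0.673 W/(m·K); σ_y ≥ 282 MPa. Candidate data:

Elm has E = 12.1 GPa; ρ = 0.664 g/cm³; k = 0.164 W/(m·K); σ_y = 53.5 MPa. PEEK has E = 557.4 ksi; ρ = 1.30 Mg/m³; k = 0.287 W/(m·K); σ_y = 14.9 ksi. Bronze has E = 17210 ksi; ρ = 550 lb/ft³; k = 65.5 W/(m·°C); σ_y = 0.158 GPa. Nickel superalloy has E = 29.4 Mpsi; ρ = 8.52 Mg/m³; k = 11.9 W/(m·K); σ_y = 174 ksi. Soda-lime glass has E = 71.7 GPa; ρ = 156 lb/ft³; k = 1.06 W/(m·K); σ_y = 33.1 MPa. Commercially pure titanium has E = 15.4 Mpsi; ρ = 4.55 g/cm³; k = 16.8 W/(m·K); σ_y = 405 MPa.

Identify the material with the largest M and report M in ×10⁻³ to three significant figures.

Screen on constraints: k ≥ 0.673 W/(m·K); σ_y ≥ 282 MPa. Survivors: nickel superalloy, commercially pure titanium.
Convert each candidate to consistent units, then evaluate M:
  nickel superalloy: E = 202.7 GPa, ρ = 8520 kg/m³
  commercially pure titanium: E = 106.2 GPa, ρ = 4550 kg/m³
  commercially pure titanium: M = 2.26×10⁻³
  nickel superalloy: M = 1.67×10⁻³
Commercially pure titanium ranks first.

commercially pure titanium, M = 2.26×10⁻³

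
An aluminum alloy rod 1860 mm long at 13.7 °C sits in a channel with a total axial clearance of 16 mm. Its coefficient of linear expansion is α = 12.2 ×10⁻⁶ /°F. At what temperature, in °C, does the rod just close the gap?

α = 12.2×10⁻⁶/°F × 9/5 = 22.0×10⁻⁶/K.
α·L₀·ΔT = 16.0 mm ⇒ ΔT = 16.0 / (22.0×10⁻⁶ × 1860.0) = 391.7 K.
T = 13.7 + 391.7 = 405.4 °C.

405 °C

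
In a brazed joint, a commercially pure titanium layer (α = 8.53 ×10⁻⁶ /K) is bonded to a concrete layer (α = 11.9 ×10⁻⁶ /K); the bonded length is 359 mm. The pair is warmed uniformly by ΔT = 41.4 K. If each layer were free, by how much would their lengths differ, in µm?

50.1 µm

Δα = |8.53 − 11.9|×10⁻⁶/K = 3.37×10⁻⁶/K.
ΔL_mismatch = Δα·L·ΔT = 3.37×10⁻⁶ × 359.0 mm × 41.4 K = 50.1 µm.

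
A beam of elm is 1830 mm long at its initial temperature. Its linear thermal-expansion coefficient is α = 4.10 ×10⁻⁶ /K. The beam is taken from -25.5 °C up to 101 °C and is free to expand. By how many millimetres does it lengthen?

0.949 mm

ΔT = 101 − (-25.5) = 126.5 K.
ΔL = α·L₀·ΔT = 4.10×10⁻⁶ × 1830 mm × 126.5 K = 0.949 mm.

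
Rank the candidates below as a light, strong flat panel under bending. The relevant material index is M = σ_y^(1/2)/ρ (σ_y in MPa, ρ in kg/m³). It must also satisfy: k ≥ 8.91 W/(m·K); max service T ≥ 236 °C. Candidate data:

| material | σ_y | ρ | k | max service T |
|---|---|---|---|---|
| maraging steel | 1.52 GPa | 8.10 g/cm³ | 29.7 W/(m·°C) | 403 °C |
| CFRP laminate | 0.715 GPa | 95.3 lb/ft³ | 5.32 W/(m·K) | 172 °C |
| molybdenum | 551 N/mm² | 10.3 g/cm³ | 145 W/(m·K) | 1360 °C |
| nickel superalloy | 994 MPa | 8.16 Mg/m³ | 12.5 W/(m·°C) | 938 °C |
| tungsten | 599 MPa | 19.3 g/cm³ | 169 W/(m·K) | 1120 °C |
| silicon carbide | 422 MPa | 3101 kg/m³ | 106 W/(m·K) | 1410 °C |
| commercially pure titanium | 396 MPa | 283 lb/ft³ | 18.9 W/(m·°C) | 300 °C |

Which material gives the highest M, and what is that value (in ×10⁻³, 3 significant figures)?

Screen on constraints: k ≥ 8.91 W/(m·K); max service T ≥ 236 °C. Survivors: maraging steel, molybdenum, nickel superalloy, tungsten, silicon carbide, commercially pure titanium.
Putting every candidate on a common basis:
  maraging steel: σ_y = 1520 MPa, ρ = 8100 kg/m³
  molybdenum: σ_y = 551.0 MPa, ρ = 10300 kg/m³
  nickel superalloy: σ_y = 994.0 MPa, ρ = 8160 kg/m³
  tungsten: σ_y = 599.0 MPa, ρ = 19300 kg/m³
  silicon carbide: σ_y = 422.0 MPa, ρ = 3101 kg/m³
  commercially pure titanium: σ_y = 396.0 MPa, ρ = 4533 kg/m³
  silicon carbide: M = 6.62×10⁻³
  maraging steel: M = 4.81×10⁻³
  commercially pure titanium: M = 4.39×10⁻³
  nickel superalloy: M = 3.86×10⁻³
  molybdenum: M = 2.28×10⁻³
  tungsten: M = 1.27×10⁻³
Silicon carbide has the largest M.

silicon carbide, M = 6.62×10⁻³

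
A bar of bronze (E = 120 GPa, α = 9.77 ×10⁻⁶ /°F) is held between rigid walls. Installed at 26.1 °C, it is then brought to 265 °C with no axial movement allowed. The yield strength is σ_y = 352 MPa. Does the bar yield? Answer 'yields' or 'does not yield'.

yields

α = 9.77×10⁻⁶/°F × 9/5 = 17.6×10⁻⁶/K.
ΔT = 238.9 K. Constrained thermal stress σ = E·α·ΔT = 120.0×10³ MPa × 17.6×10⁻⁶ × 238.9 = 504 MPa (compressive).
Compare to σ_y = 352 MPa: σ ≥ σ_y, so it yields.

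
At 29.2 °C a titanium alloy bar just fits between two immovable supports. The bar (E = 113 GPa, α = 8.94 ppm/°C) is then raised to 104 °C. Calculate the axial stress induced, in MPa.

75.6 MPa

ΔT = 74.80 K. Constrained thermal stress σ = E·α·ΔT = 113.0×10³ MPa × 8.94×10⁻⁶ × 74.80 = 75.6 MPa (compressive).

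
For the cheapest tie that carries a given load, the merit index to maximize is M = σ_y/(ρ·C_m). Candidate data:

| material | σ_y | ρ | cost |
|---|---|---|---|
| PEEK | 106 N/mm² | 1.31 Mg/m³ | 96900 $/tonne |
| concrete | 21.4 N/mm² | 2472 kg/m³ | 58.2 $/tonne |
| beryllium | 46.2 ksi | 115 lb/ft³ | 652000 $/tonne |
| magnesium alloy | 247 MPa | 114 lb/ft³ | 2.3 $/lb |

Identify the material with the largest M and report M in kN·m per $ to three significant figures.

concrete, M = 149 kN·m per $

Normalizing units and computing the index:
  PEEK: σ_y = 106.0 MPa, ρ = 1310 kg/m³, cost = 96.90 $/kg
  concrete: σ_y = 21.40 MPa, ρ = 2472 kg/m³, cost = 0.05820 $/kg
  beryllium: σ_y = 318.5 MPa, ρ = 1842 kg/m³, cost = 652.0 $/kg
  magnesium alloy: σ_y = 247.0 MPa, ρ = 1826 kg/m³, cost = 5.071 $/kg
  concrete: M = 149 kN·m per $
  magnesium alloy: M = 26.7 kN·m per $
  PEEK: M = 0.835 kN·m per $
  beryllium: M = 0.265 kN·m per $
The maximum is for concrete.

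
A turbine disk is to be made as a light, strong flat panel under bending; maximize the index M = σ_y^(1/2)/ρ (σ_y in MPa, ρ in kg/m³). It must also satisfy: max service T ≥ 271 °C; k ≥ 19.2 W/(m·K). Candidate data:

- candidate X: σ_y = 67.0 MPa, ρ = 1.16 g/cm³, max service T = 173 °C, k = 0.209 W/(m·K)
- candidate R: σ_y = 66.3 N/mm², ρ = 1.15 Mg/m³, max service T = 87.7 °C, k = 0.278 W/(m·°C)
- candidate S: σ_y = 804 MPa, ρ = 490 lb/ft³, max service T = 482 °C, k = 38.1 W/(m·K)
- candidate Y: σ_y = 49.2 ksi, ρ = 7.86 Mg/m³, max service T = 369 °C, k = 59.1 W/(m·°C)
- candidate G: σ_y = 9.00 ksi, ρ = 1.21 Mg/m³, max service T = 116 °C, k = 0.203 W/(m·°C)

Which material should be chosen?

candidate S

Screen on constraints: max service T ≥ 271 °C; k ≥ 19.2 W/(m·K). Survivors: candidate S, candidate Y.
Putting every candidate on a common basis:
  candidate S: σ_y = 804.0 MPa, ρ = 7849 kg/m³
  candidate Y: σ_y = 339.2 MPa, ρ = 7860 kg/m³
  candidate S: M = 3.61×10⁻³
  candidate Y: M = 2.34×10⁻³
The maximum is for candidate S.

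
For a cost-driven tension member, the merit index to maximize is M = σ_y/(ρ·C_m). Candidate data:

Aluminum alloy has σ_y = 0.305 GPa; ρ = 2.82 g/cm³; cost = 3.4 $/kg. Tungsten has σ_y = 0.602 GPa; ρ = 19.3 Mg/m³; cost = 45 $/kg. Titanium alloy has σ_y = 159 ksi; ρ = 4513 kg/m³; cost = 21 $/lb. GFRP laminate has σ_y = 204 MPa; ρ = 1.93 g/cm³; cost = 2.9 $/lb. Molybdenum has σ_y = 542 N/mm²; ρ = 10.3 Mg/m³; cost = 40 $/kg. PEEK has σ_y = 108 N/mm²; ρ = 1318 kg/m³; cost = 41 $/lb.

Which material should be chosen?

aluminum alloy

Convert each candidate to consistent units, then evaluate M:
  aluminum alloy: σ_y = 305.0 MPa, ρ = 2820 kg/m³, cost = 3.400 $/kg
  tungsten: σ_y = 602.0 MPa, ρ = 19300 kg/m³, cost = 45.00 $/kg
  titanium alloy: σ_y = 1096 MPa, ρ = 4513 kg/m³, cost = 46.30 $/kg
  GFRP laminate: σ_y = 204.0 MPa, ρ = 1930 kg/m³, cost = 6.393 $/kg
  molybdenum: σ_y = 542.0 MPa, ρ = 10300 kg/m³, cost = 40.00 $/kg
  PEEK: σ_y = 108.0 MPa, ρ = 1318 kg/m³, cost = 90.39 $/kg
  aluminum alloy: M = 31.8 kN·m per $
  GFRP laminate: M = 16.5 kN·m per $
  titanium alloy: M = 5.25 kN·m per $
  molybdenum: M = 1.32 kN·m per $
  PEEK: M = 0.907 kN·m per $
  tungsten: M = 0.693 kN·m per $
Highest index: aluminum alloy.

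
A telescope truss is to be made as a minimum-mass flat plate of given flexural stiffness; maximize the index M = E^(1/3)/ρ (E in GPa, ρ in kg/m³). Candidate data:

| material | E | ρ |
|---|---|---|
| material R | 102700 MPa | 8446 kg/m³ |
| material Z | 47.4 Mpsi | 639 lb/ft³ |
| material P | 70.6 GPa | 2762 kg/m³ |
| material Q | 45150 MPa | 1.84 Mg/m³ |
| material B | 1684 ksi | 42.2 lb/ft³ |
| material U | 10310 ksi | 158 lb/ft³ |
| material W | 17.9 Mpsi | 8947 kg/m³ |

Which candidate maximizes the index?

Putting every candidate on a common basis:
  material R: E = 102.7 GPa, ρ = 8446 kg/m³
  material Z: E = 326.8 GPa, ρ = 10240 kg/m³
  material P: E = 70.60 GPa, ρ = 2762 kg/m³
  material Q: E = 45.15 GPa, ρ = 1840 kg/m³
  material B: E = 11.61 GPa, ρ = 676.0 kg/m³
  material U: E = 71.08 GPa, ρ = 2531 kg/m³
  material W: E = 123.4 GPa, ρ = 8947 kg/m³
  material B: M = 3.35×10⁻³
  material Q: M = 1.94×10⁻³
  material U: M = 1.64×10⁻³
  material P: M = 1.50×10⁻³
  material Z: M = 0.673×10⁻³
  material W: M = 0.556×10⁻³
  material R: M = 0.554×10⁻³
Material B has the largest M.

material B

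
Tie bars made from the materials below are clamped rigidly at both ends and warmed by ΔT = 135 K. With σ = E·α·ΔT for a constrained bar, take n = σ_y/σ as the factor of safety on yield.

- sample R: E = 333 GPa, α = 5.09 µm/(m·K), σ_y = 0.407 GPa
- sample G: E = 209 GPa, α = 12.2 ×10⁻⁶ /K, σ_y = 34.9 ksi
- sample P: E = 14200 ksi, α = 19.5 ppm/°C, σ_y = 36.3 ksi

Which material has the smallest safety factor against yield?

sample G

In consistent units (E in GPa, α in ×10⁻⁶/K, σ_y in MPa):
  sample R: E = 333.0, α = 5.09, σ_y = 407.0 → σ = 229 MPa, n = 1.78
  sample G: E = 209.0, α = 12.2, σ_y = 240.6 → σ = 344 MPa, n = 0.699
  sample P: E = 97.91, α = 19.5, σ_y = 250.3 → σ = 258 MPa, n = 0.971
Sample G has the lowest safety factor, n = 0.699.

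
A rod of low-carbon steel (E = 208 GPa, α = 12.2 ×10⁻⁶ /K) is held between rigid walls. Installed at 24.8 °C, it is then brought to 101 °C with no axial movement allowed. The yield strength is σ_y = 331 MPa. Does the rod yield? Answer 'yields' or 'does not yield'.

ΔT = 76.20 K. Constrained thermal stress σ = E·α·ΔT = 208.0×10³ MPa × 12.2×10⁻⁶ × 76.20 = 193 MPa (compressive).
Compare to σ_y = 331 MPa: σ < σ_y, so it does not yield.

does not yield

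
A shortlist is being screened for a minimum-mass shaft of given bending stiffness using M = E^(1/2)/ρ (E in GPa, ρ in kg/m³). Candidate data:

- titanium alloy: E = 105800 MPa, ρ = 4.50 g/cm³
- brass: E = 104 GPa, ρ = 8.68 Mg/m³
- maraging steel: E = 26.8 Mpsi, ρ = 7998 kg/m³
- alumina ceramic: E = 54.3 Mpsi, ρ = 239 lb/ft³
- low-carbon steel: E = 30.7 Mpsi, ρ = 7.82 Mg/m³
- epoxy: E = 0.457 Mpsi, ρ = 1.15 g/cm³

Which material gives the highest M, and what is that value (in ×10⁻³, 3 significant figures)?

Normalizing units and computing the index:
  titanium alloy: E = 105.8 GPa, ρ = 4500 kg/m³
  brass: E = 104.0 GPa, ρ = 8680 kg/m³
  maraging steel: E = 184.8 GPa, ρ = 7998 kg/m³
  alumina ceramic: E = 374.4 GPa, ρ = 3828 kg/m³
  low-carbon steel: E = 211.7 GPa, ρ = 7820 kg/m³
  epoxy: E = 3.151 GPa, ρ = 1150 kg/m³
  alumina ceramic: M = 5.05×10⁻³
  titanium alloy: M = 2.29×10⁻³
  low-carbon steel: M = 1.86×10⁻³
  maraging steel: M = 1.70×10⁻³
  epoxy: M = 1.54×10⁻³
  brass: M = 1.17×10⁻³
Alumina ceramic ranks first.

alumina ceramic, M = 5.05×10⁻³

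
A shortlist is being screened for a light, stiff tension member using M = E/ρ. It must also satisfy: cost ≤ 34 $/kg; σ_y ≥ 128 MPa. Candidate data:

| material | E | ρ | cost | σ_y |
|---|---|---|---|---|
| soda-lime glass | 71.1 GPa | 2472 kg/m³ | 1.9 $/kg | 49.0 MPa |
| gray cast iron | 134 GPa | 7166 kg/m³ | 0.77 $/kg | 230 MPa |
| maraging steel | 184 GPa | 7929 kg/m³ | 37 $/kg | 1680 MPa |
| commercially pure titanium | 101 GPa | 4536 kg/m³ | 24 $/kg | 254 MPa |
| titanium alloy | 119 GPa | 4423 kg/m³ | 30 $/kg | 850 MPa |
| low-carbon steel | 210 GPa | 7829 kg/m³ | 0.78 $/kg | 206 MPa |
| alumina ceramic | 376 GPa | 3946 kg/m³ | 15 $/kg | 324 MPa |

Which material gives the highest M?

Screen on constraints: cost ≤ 34 $/kg; σ_y ≥ 128 MPa. Survivors: gray cast iron, commercially pure titanium, titanium alloy, low-carbon steel, alumina ceramic.
Per-candidate index values:
  alumina ceramic: M = 95.3 MN·m/kg
  titanium alloy: M = 26.9 MN·m/kg
  low-carbon steel: M = 26.8 MN·m/kg
  commercially pure titanium: M = 22.3 MN·m/kg
  gray cast iron: M = 18.7 MN·m/kg
The maximum is for alumina ceramic.

alumina ceramic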